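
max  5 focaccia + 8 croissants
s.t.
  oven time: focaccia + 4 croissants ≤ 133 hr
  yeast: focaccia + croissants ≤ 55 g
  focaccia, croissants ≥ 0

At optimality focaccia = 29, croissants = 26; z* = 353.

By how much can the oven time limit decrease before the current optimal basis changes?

78

Binding constraints: oven time, yeast. The basis is B = [[1,4],[1,1]] with det -3.
Per unit decrease in oven time, x* moves by d = (0.3333, -0.3333).
The basis stays optimal until croissants reaches 0; allowable decrease = 78 hr.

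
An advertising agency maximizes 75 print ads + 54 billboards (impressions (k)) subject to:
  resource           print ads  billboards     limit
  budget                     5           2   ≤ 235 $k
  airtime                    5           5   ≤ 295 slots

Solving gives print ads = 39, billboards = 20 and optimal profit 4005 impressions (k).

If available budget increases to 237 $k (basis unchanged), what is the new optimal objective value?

4019

Check each constraint at x*: budget 235/235 (tight); airtime 295/295 (tight).
From A_Bᵀ y = c: 5·y_budget + 5·y_airtime = 75; 2·y_budget + 5·y_airtime = 54.
This yields shadow prices y_budget = 7, y_airtime = 8.
Δz = y_budget·Δb = 7 × (2) = 14, so new z* = 4005 + 14 = 4019.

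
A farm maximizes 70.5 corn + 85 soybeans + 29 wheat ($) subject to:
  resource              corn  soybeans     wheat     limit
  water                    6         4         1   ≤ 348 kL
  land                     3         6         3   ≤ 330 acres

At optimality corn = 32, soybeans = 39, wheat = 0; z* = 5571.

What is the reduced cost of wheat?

-6.5

Check each constraint at x*: water 348/348 (tight); land 330/330 (tight).
Dual feasibility on the basic columns requires 6·y_water + 3·y_land = 70.5, 4·y_water + 6·y_land = 85.
This yields shadow prices y_water = 7, y_land = 9.5.
Reduced cost of wheat: c₃ − yᵀa₃ = 29 − (7·1 + 9.5·3) = 29 − 35.5 = -6.5.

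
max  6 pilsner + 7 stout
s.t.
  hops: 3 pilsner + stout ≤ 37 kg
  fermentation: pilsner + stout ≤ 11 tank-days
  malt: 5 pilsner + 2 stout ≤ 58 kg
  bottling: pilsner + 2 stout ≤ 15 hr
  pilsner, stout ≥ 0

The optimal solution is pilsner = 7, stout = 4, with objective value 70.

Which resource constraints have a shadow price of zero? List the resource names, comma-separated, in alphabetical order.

hops, malt

hops: 25/37 (slack 12)
fermentation: 11/11 (binding)
malt: 43/58 (slack 15)
bottling: 15/15 (binding)
By complementary slackness, a constraint with positive slack has shadow price 0 → hops, malt.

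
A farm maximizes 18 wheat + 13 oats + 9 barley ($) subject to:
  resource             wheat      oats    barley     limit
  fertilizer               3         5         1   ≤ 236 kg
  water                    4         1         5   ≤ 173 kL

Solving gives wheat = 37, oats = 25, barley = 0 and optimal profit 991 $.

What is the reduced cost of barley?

-8

Both fertilizer and water are binding at x*.
From A_Bᵀ y = c: 3·y_fertilizer + 4·y_water = 18; 5·y_fertilizer + 1·y_water = 13.
Solving: y_fertilizer = 2, y_water = 3.
Reduced cost of barley: c₃ − yᵀa₃ = 9 − (2·1 + 3·5) = 9 − 17 = -8.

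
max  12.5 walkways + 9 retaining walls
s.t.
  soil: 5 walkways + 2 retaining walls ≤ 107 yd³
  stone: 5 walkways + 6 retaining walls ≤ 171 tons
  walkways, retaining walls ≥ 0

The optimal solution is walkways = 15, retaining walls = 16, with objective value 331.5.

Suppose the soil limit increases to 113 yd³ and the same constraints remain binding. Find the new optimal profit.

340.5

Both soil and stone are binding at x*.
The binding rows give the dual system: 5·y_soil + 5·y_stone = 12.5 and 2·y_soil + 6·y_stone = 9.
→ y_soil = 1.5 and y_stone = 1.
Δz = y_soil·Δb = 1.5 × (6) = 9, so new z* = 331.5 + 9 = 340.5.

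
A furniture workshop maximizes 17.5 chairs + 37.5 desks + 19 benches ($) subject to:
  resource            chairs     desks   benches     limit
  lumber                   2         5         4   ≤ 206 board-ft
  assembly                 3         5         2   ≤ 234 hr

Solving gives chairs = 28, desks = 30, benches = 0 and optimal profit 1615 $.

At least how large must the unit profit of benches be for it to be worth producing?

25

At the optimum: lumber uses 206 of 206 (binding); assembly uses 234 of 234 (binding).
Dual feasibility on the basic columns requires 2·y_lumber + 3·y_assembly = 17.5, 5·y_lumber + 5·y_assembly = 37.5.
Solving: y_lumber = 5, y_assembly = 2.5.
benches enters the basis when its profit ≥ yᵀa₃ = 5·4 + 2.5·2 = 25.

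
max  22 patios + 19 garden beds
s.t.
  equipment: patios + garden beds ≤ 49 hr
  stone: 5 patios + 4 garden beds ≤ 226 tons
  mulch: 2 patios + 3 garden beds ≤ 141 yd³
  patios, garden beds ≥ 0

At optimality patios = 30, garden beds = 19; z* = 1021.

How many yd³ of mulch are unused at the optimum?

mulch used = 2·30 + 3·19 = 117; slack = 141 − 117 = 24.

24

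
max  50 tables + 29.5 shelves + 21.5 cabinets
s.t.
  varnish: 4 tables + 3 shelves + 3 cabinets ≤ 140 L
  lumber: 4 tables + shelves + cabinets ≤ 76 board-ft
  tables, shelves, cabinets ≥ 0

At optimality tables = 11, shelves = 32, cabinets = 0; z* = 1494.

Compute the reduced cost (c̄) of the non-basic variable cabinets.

Check each constraint at x*: varnish 140/140 (tight); lumber 76/76 (tight).
The binding rows give the dual system: 4·y_varnish + 4·y_lumber = 50 and 3·y_varnish + 1·y_lumber = 29.5.
This yields shadow prices y_varnish = 8.5, y_lumber = 4.
Reduced cost of cabinets: c₃ − yᵀa₃ = 21.5 − (8.5·3 + 4·1) = 21.5 − 29.5 = -8.

-8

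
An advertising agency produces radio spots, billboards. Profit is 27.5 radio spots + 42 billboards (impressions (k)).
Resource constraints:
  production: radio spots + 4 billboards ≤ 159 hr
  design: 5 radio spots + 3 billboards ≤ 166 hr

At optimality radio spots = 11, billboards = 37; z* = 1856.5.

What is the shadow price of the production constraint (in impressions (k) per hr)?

Check each constraint at x*: production 159/159 (tight); design 166/166 (tight).
Dual feasibility on the basic columns requires 1·y_production + 5·y_design = 27.5, 4·y_production + 3·y_design = 42.
This yields shadow prices y_production = 7.5, y_design = 4.
Shadow price of production = 7.5.

7.5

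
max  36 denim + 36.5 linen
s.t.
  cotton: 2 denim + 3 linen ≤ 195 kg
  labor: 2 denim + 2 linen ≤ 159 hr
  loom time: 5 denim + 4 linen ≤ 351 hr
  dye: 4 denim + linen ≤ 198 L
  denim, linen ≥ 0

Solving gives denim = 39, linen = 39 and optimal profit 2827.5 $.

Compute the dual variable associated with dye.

0

At the optimum: cotton uses 195 of 195 (binding); labor uses 156 of 159 (slack = 3); loom time uses 351 of 351 (binding); dye uses 195 of 198 (slack = 3).
By complementary slackness, y = 0 for the non-binding constraints.
Dual feasibility on the basic columns requires 2·y_cotton + 5·y_loom time = 36, 3·y_cotton + 4·y_loom time = 36.5.
This yields shadow prices y_cotton = 5.5, y_loom time = 5.
Shadow price of dye = 0.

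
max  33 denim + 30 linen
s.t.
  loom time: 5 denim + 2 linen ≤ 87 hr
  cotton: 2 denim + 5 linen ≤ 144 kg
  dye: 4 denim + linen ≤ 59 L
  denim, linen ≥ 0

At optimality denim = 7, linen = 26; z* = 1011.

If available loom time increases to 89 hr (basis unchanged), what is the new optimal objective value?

Binding: loom time and cotton. Non-binding: dye (5 unused).
Slack constraints have shadow price 0 (complementary slackness).
The binding rows give the dual system: 5·y_loom time + 2·y_cotton = 33 and 2·y_loom time + 5·y_cotton = 30.
→ y_loom time = 5 and y_cotton = 4.
Δz = y_loom time·Δb = 5 × (2) = 10, so new z* = 1011 + 10 = 1021.

1021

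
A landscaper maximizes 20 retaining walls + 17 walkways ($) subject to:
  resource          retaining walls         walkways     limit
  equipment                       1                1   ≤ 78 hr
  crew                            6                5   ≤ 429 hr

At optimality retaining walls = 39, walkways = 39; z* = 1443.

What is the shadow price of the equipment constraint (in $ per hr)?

Check each constraint at x*: equipment 78/78 (tight); crew 429/429 (tight).
Dual feasibility on the basic columns requires 1·y_equipment + 6·y_crew = 20, 1·y_equipment + 5·y_crew = 17.
This yields shadow prices y_equipment = 2, y_crew = 3.
Shadow price of equipment = 2.

2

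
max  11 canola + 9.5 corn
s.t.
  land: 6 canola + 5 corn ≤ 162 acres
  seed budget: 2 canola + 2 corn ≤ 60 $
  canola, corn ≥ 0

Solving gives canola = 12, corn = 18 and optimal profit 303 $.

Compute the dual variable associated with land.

1.5

Check each constraint at x*: land 162/162 (tight); seed budget 60/60 (tight).
Dual feasibility on the basic columns requires 6·y_land + 2·y_seed budget = 11, 5·y_land + 2·y_seed budget = 9.5.
→ y_land = 1.5 and y_seed budget = 1.
Shadow price of land = 1.5.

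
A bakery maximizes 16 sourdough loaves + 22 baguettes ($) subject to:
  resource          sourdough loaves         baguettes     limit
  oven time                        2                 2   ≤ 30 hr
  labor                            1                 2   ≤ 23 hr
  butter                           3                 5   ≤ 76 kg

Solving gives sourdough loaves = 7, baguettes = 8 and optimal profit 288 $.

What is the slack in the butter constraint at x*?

butter used = 3·7 + 5·8 = 61; slack = 76 − 61 = 15.

15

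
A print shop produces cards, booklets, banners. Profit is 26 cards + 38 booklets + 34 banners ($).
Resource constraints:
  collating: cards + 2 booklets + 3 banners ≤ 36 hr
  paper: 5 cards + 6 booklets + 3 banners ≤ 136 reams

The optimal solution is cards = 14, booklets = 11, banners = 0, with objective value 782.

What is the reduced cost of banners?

Check each constraint at x*: collating 36/36 (tight); paper 136/136 (tight).
From A_Bᵀ y = c: 1·y_collating + 5·y_paper = 26; 2·y_collating + 6·y_paper = 38.
Solving: y_collating = 8.5, y_paper = 3.5.
Reduced cost of banners: c₃ − yᵀa₃ = 34 − (8.5·3 + 3.5·3) = 34 − 36 = -2.

-2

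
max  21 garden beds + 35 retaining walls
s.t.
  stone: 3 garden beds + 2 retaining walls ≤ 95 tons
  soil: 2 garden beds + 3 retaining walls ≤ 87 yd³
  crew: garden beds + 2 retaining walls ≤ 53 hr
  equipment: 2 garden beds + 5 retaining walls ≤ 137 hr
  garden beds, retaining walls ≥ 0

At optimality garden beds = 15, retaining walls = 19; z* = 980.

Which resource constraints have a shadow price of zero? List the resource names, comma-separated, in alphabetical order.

stone: 83/95 (slack 12)
soil: 87/87 (binding)
crew: 53/53 (binding)
equipment: 125/137 (slack 12)
By complementary slackness, a constraint with positive slack has shadow price 0 → equipment, stone.

equipment, stone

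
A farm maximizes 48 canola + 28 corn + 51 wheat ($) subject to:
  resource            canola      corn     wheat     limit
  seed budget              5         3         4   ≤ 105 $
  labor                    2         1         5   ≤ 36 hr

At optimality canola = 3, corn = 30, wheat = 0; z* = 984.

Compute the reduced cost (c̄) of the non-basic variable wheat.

Both seed budget and labor are binding at x*.
The binding rows give the dual system: 5·y_seed budget + 2·y_labor = 48 and 3·y_seed budget + 1·y_labor = 28.
→ y_seed budget = 8 and y_labor = 4.
Reduced cost of wheat: c₃ − yᵀa₃ = 51 − (8·4 + 4·5) = 51 − 52 = -1.

-1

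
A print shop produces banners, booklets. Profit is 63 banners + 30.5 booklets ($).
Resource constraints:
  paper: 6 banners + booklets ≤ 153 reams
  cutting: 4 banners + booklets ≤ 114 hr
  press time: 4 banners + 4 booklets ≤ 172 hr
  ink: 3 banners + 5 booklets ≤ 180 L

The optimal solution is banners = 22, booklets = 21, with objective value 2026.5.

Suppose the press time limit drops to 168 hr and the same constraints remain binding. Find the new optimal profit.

Binding: paper and press time. Non-binding: cutting (5 unused), ink (9 unused).
Slack constraints have shadow price 0 (complementary slackness).
From A_Bᵀ y = c: 6·y_paper + 4·y_press time = 63; 1·y_paper + 4·y_press time = 30.5.
Solving: y_paper = 6.5, y_press time = 6.
Δz = y_press time·Δb = 6 × (-4) = -24, so new z* = 2026.5 − 24 = 2002.5.

2002.5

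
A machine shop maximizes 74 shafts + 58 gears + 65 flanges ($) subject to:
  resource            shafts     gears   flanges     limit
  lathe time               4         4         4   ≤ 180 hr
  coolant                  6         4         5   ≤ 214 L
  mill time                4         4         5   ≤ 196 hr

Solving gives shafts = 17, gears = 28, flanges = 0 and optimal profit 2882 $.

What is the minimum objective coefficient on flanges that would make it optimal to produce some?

At the optimum: lathe time uses 180 of 180 (binding); coolant uses 214 of 214 (binding); mill time uses 180 of 196 (slack = 16).
Since mill time is not tight, its dual is 0.
Dual feasibility on the basic columns requires 4·y_lathe time + 6·y_coolant = 74, 4·y_lathe time + 4·y_coolant = 58.
This yields shadow prices y_lathe time = 6.5, y_coolant = 8.
flanges enters the basis when its profit ≥ yᵀa₃ = 6.5·4 + 8·5 = 66.

66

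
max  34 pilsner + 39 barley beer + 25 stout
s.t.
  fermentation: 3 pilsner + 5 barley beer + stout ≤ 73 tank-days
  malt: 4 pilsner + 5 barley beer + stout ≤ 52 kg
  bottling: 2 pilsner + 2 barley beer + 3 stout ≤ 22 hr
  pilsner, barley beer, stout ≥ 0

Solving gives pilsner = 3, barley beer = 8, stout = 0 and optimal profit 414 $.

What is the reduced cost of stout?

-1

At the optimum: fermentation uses 49 of 73 (slack = 24); malt uses 52 of 52 (binding); bottling uses 22 of 22 (binding).
Since fermentation is not tight, its dual is 0.
Dual feasibility on the basic columns requires 4·y_malt + 2·y_bottling = 34, 5·y_malt + 2·y_bottling = 39.
→ y_malt = 5 and y_bottling = 7.
Reduced cost of stout: c₃ − yᵀa₃ = 25 − (5·1 + 7·3) = 25 − 26 = -1.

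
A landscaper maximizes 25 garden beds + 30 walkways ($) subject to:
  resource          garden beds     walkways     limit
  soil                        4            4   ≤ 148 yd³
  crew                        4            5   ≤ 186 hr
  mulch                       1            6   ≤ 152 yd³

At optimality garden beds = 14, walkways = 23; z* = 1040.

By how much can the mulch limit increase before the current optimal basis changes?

Binding constraints: soil, mulch. The basis is B = [[4,4],[1,6]] with det 20.
Per unit increase in mulch, x* moves by d = (-0.2, 0.2).
The basis stays optimal until garden beds reaches 0; allowable increase = 70 yd³.

70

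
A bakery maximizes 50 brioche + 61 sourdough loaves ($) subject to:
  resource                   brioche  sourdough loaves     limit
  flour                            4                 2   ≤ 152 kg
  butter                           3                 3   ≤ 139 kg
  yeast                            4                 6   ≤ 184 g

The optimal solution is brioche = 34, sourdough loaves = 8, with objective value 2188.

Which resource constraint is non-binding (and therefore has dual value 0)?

flour: 152/152 (binding)
butter: 126/139 (slack 13)
yeast: 184/184 (binding)
By complementary slackness, a constraint with positive slack has shadow price 0 → butter.

butter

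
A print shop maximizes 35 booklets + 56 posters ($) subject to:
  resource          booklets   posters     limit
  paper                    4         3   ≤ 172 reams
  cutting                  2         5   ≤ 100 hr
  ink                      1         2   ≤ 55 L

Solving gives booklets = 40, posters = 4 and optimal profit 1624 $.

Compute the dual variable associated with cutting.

Binding: paper and cutting. Non-binding: ink (7 unused).
Slack constraints have shadow price 0 (complementary slackness).
From A_Bᵀ y = c: 4·y_paper + 2·y_cutting = 35; 3·y_paper + 5·y_cutting = 56.
→ y_paper = 4.5 and y_cutting = 8.5.
Shadow price of cutting = 8.5.

8.5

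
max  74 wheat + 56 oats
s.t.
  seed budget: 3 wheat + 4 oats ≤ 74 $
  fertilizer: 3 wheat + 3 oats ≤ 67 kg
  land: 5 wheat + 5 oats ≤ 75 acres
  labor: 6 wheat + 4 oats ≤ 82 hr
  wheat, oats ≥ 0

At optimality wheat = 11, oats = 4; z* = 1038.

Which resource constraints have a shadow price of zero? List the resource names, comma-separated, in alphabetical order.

seed budget: 49/74 (slack 25)
fertilizer: 45/67 (slack 22)
land: 75/75 (binding)
labor: 82/82 (binding)
By complementary slackness, a constraint with positive slack has shadow price 0 → fertilizer, seed budget.

fertilizer, seed budget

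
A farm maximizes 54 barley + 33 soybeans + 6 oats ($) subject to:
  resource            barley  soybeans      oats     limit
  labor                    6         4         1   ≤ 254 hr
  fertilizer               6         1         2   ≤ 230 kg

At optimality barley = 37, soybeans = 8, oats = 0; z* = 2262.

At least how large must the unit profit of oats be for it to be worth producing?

At the optimum: labor uses 254 of 254 (binding); fertilizer uses 230 of 230 (binding).
From A_Bᵀ y = c: 6·y_labor + 6·y_fertilizer = 54; 4·y_labor + 1·y_fertilizer = 33.
Solving: y_labor = 8, y_fertilizer = 1.
oats enters the basis when its profit ≥ yᵀa₃ = 8·1 + 1·2 = 10.

10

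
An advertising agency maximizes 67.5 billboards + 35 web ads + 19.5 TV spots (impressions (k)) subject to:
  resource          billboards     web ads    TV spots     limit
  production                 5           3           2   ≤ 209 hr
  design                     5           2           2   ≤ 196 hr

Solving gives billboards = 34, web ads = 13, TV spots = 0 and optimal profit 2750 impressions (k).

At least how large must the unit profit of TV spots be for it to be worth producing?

27

Check each constraint at x*: production 209/209 (tight); design 196/196 (tight).
From A_Bᵀ y = c: 5·y_production + 5·y_design = 67.5; 3·y_production + 2·y_design = 35.
This yields shadow prices y_production = 8, y_design = 5.5.
TV spots enters the basis when its profit ≥ yᵀa₃ = 8·2 + 5.5·2 = 27.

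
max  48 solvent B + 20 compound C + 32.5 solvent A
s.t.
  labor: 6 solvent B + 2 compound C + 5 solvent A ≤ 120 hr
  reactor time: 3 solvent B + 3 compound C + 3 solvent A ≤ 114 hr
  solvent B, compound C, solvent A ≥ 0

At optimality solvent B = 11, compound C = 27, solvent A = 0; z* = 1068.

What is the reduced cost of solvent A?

-8.5

Check each constraint at x*: labor 120/120 (tight); reactor time 114/114 (tight).
From A_Bᵀ y = c: 6·y_labor + 3·y_reactor time = 48; 2·y_labor + 3·y_reactor time = 20.
This yields shadow prices y_labor = 7, y_reactor time = 2.
Reduced cost of solvent A: c₃ − yᵀa₃ = 32.5 − (7·5 + 2·3) = 32.5 − 41 = -8.5.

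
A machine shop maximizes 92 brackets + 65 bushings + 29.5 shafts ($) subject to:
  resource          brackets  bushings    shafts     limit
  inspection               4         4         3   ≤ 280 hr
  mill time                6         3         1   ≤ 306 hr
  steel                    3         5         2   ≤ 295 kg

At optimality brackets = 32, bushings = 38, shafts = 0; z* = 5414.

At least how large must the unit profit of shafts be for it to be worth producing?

Check each constraint at x*: inspection 280/280 (tight); mill time 306/306 (tight); steel 286/295 (slack 9).
By complementary slackness, y = 0 for the non-binding constraint.
The binding rows give the dual system: 4·y_inspection + 6·y_mill time = 92 and 4·y_inspection + 3·y_mill time = 65.
This yields shadow prices y_inspection = 9.5, y_mill time = 9.
shafts enters the basis when its profit ≥ yᵀa₃ = 9.5·3 + 9·1 = 37.5.

37.5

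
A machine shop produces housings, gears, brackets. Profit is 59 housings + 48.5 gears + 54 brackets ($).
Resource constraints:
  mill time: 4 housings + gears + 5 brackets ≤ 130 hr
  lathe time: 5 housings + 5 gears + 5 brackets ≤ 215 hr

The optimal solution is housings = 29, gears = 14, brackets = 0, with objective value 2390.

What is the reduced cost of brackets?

At the optimum: mill time uses 130 of 130 (binding); lathe time uses 215 of 215 (binding).
The binding rows give the dual system: 4·y_mill time + 5·y_lathe time = 59 and 1·y_mill time + 5·y_lathe time = 48.5.
This yields shadow prices y_mill time = 3.5, y_lathe time = 9.
Reduced cost of brackets: c₃ − yᵀa₃ = 54 − (3.5·5 + 9·5) = 54 − 62.5 = -8.5.

-8.5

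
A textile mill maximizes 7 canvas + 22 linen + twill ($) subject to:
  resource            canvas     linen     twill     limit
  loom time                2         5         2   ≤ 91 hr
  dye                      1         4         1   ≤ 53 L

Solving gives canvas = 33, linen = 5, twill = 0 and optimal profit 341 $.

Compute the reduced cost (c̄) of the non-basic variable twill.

Both loom time and dye are binding at x*.
Dual feasibility on the basic columns requires 2·y_loom time + 1·y_dye = 7, 5·y_loom time + 4·y_dye = 22.
This yields shadow prices y_loom time = 2, y_dye = 3.
Reduced cost of twill: c₃ − yᵀa₃ = 1 − (2·2 + 3·1) = 1 − 7 = -6.

-6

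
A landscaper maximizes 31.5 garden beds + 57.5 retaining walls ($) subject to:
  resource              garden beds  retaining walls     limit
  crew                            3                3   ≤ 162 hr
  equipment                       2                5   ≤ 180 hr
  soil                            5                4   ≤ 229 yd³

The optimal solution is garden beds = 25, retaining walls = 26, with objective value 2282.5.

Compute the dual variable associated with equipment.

Binding: equipment and soil. Non-binding: crew (9 unused).
Slack constraints have shadow price 0 (complementary slackness).
Dual feasibility on the basic columns requires 2·y_equipment + 5·y_soil = 31.5, 5·y_equipment + 4·y_soil = 57.5.
→ y_equipment = 9.5 and y_soil = 2.5.
Shadow price of equipment = 9.5.

9.5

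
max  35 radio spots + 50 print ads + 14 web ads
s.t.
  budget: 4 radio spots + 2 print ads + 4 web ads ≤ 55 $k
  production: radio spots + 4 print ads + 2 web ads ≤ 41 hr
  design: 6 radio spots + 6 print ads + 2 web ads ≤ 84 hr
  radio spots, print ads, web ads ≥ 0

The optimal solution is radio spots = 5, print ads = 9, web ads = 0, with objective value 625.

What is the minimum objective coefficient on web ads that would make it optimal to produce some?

Binding: production and design. Non-binding: budget (17 unused).
By complementary slackness, y = 0 for the non-binding constraint.
The binding rows give the dual system: 1·y_production + 6·y_design = 35 and 4·y_production + 6·y_design = 50.
→ y_production = 5 and y_design = 5.
web ads enters the basis when its profit ≥ yᵀa₃ = 5·2 + 5·2 = 20.

20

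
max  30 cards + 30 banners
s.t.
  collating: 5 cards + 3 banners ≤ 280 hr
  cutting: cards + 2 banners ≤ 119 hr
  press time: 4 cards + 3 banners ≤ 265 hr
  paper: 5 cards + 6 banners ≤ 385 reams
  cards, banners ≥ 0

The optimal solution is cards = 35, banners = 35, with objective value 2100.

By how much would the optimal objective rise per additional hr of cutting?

Binding: collating and paper. Non-binding: cutting (14 unused), press time (20 unused).
By complementary slackness, y = 0 for the non-binding constraints.
From A_Bᵀ y = c: 5·y_collating + 5·y_paper = 30; 3·y_collating + 6·y_paper = 30.
This yields shadow prices y_collating = 2, y_paper = 4.
Shadow price of cutting = 0.

0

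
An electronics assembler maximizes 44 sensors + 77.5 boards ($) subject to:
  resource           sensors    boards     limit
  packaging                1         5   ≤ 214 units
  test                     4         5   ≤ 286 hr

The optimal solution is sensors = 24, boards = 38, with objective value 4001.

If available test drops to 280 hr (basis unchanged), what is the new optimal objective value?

Check each constraint at x*: packaging 214/214 (tight); test 286/286 (tight).
The binding rows give the dual system: 1·y_packaging + 4·y_test = 44 and 5·y_packaging + 5·y_test = 77.5.
This yields shadow prices y_packaging = 6, y_test = 9.5.
Δz = y_test·Δb = 9.5 × (-6) = -57, so new z* = 4001 − 57 = 3944.

3944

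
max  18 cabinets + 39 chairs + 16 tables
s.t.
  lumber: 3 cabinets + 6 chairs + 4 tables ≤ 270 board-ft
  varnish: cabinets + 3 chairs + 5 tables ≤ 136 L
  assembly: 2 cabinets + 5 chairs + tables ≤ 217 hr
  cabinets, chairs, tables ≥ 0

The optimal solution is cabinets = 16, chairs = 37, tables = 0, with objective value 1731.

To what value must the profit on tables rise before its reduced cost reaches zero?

19

Check each constraint at x*: lumber 270/270 (tight); varnish 127/136 (slack 9); assembly 217/217 (tight).
Slack constraints have shadow price 0 (complementary slackness).
Dual feasibility on the basic columns requires 3·y_lumber + 2·y_assembly = 18, 6·y_lumber + 5·y_assembly = 39.
Solving: y_lumber = 4, y_assembly = 3.
tables enters the basis when its profit ≥ yᵀa₃ = 4·4 + 3·1 = 19.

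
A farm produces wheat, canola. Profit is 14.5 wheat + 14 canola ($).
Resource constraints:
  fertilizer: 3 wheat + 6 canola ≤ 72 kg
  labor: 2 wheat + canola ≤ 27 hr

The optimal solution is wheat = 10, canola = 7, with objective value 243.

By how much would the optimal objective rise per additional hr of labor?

5

Check each constraint at x*: fertilizer 72/72 (tight); labor 27/27 (tight).
The binding rows give the dual system: 3·y_fertilizer + 2·y_labor = 14.5 and 6·y_fertilizer + 1·y_labor = 14.
Solving: y_fertilizer = 1.5, y_labor = 5.
Shadow price of labor = 5.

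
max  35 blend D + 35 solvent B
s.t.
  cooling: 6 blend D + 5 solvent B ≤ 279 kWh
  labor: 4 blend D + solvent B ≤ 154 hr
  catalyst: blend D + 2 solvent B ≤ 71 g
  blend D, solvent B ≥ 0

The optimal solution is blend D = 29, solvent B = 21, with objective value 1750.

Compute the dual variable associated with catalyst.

At the optimum: cooling uses 279 of 279 (binding); labor uses 137 of 154 (slack = 17); catalyst uses 71 of 71 (binding).
Since labor is not tight, its dual is 0.
The binding rows give the dual system: 6·y_cooling + 1·y_catalyst = 35 and 5·y_cooling + 2·y_catalyst = 35.
→ y_cooling = 5 and y_catalyst = 5.
Shadow price of catalyst = 5.

5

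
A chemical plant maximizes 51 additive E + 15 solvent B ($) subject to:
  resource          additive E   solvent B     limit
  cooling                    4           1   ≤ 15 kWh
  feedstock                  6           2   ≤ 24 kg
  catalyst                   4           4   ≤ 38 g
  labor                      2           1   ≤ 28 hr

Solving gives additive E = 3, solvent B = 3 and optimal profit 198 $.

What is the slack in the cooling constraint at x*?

cooling used = 4·3 + 1·3 = 15; slack = 15 − 15 = 0.

0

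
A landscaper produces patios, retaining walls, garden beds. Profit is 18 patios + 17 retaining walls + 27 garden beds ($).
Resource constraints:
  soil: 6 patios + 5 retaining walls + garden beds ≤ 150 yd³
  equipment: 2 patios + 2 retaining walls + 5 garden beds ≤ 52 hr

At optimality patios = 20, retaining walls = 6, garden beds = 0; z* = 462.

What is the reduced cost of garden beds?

-4

Both soil and equipment are binding at x*.
From A_Bᵀ y = c: 6·y_soil + 2·y_equipment = 18; 5·y_soil + 2·y_equipment = 17.
Solving: y_soil = 1, y_equipment = 6.
Reduced cost of garden beds: c₃ − yᵀa₃ = 27 − (1·1 + 6·5) = 27 − 31 = -4.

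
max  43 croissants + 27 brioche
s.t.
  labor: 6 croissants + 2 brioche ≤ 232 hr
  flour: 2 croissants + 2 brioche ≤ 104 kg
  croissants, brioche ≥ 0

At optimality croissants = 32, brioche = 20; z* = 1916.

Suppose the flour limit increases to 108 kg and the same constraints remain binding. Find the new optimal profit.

Check each constraint at x*: labor 232/232 (tight); flour 104/104 (tight).
Dual feasibility on the basic columns requires 6·y_labor + 2·y_flour = 43, 2·y_labor + 2·y_flour = 27.
This yields shadow prices y_labor = 4, y_flour = 9.5.
Δz = y_flour·Δb = 9.5 × (4) = 38, so new z* = 1916 + 38 = 1954.

1954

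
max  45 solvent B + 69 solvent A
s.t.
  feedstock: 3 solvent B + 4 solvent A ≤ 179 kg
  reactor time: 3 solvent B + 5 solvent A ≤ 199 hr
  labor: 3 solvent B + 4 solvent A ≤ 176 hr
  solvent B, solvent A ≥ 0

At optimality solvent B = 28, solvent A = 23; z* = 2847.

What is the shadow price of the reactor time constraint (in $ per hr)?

9

Binding: reactor time and labor. Non-binding: feedstock (3 unused).
Slack constraints have shadow price 0 (complementary slackness).
The binding rows give the dual system: 3·y_reactor time + 3·y_labor = 45 and 5·y_reactor time + 4·y_labor = 69.
Solving: y_reactor time = 9, y_labor = 6.
Shadow price of reactor time = 9.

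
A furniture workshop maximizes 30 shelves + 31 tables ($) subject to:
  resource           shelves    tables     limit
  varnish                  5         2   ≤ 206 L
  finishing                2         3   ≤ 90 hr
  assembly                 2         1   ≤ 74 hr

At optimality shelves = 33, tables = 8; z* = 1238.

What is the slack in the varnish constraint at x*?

varnish used = 5·33 + 2·8 = 181; slack = 206 − 181 = 25.

25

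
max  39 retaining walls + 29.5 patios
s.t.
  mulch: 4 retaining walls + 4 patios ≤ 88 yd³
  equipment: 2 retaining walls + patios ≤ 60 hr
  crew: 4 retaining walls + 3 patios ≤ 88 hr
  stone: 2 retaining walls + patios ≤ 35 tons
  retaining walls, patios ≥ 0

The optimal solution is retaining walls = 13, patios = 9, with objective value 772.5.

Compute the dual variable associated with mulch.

5

At the optimum: mulch uses 88 of 88 (binding); equipment uses 35 of 60 (slack = 25); crew uses 79 of 88 (slack = 9); stone uses 35 of 35 (binding).
Since equipment, crew are not tight, their duals are 0.
The binding rows give the dual system: 4·y_mulch + 2·y_stone = 39 and 4·y_mulch + 1·y_stone = 29.5.
→ y_mulch = 5 and y_stone = 9.5.
Shadow price of mulch = 5.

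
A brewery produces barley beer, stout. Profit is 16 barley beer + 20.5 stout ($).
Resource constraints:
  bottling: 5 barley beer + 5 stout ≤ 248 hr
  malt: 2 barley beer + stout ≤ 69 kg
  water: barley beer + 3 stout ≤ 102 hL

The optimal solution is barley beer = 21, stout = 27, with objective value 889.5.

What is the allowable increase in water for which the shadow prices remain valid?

8

Binding constraints: malt, water. The basis is B = [[2,1],[1,3]] with det 5.
Per unit increase in water, x* moves by d = (-0.2, 0.4).
The basis stays optimal until bottling becomes binding; allowable increase = 8 hL.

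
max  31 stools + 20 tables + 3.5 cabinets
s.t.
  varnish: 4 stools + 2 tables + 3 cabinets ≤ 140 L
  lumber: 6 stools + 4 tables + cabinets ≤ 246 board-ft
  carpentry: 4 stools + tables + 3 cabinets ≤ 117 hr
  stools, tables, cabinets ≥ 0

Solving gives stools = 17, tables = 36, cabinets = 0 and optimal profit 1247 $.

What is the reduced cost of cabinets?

-4

Check each constraint at x*: varnish 140/140 (tight); lumber 246/246 (tight); carpentry 104/117 (slack 13).
Since carpentry is not tight, its dual is 0.
Dual feasibility on the basic columns requires 4·y_varnish + 6·y_lumber = 31, 2·y_varnish + 4·y_lumber = 20.
This yields shadow prices y_varnish = 1, y_lumber = 4.5.
Reduced cost of cabinets: c₃ − yᵀa₃ = 3.5 − (1·3 + 4.5·1) = 3.5 − 7.5 = -4.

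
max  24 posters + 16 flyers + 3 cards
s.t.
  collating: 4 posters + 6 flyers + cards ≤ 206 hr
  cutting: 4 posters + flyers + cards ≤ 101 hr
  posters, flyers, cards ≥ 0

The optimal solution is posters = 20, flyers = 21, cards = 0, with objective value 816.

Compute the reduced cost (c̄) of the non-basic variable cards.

-3

At the optimum: collating uses 206 of 206 (binding); cutting uses 101 of 101 (binding).
From A_Bᵀ y = c: 4·y_collating + 4·y_cutting = 24; 6·y_collating + 1·y_cutting = 16.
→ y_collating = 2 and y_cutting = 4.
Reduced cost of cards: c₃ − yᵀa₃ = 3 − (2·1 + 4·1) = 3 − 6 = -3.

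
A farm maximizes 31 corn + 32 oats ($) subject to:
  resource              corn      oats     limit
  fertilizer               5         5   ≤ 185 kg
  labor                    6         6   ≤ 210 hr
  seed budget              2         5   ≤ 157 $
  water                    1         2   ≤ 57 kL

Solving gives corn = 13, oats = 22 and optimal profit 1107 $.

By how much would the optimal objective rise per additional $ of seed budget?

Check each constraint at x*: fertilizer 175/185 (slack 10); labor 210/210 (tight); seed budget 136/157 (slack 21); water 57/57 (tight).
Since fertilizer, seed budget are not tight, their duals are 0.
From A_Bᵀ y = c: 6·y_labor + 1·y_water = 31; 6·y_labor + 2·y_water = 32.
→ y_labor = 5 and y_water = 1.
Shadow price of seed budget = 0.

0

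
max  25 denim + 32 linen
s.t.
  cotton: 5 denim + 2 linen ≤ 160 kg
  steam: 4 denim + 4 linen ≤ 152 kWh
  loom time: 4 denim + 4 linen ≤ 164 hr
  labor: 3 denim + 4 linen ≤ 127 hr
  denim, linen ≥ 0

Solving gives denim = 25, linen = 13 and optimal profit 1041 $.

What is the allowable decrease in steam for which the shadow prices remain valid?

25

Binding constraints: steam, labor. The basis is B = [[4,4],[3,4]] with det 4.
Per unit decrease in steam, x* moves by d = (-1, 0.75).
The basis stays optimal until denim reaches 0; allowable decrease = 25 kWh.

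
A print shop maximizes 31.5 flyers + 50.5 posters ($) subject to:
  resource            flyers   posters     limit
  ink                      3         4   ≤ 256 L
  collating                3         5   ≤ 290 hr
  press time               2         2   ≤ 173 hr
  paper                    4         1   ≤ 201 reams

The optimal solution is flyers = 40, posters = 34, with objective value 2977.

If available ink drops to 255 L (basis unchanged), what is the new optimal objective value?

Binding: ink and collating. Non-binding: press time (25 unused), paper (7 unused).
Slack constraints have shadow price 0 (complementary slackness).
From A_Bᵀ y = c: 3·y_ink + 3·y_collating = 31.5; 4·y_ink + 5·y_collating = 50.5.
This yields shadow prices y_ink = 2, y_collating = 8.5.
Δz = y_ink·Δb = 2 × (-1) = -2, so new z* = 2977 − 2 = 2975.

2975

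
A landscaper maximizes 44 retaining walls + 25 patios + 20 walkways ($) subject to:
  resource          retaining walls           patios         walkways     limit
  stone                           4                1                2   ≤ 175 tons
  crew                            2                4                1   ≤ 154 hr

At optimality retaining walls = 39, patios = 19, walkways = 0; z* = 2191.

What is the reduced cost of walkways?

Both stone and crew are binding at x*.
From A_Bᵀ y = c: 4·y_stone + 2·y_crew = 44; 1·y_stone + 4·y_crew = 25.
→ y_stone = 9 and y_crew = 4.
Reduced cost of walkways: c₃ − yᵀa₃ = 20 − (9·2 + 4·1) = 20 − 22 = -2.

-2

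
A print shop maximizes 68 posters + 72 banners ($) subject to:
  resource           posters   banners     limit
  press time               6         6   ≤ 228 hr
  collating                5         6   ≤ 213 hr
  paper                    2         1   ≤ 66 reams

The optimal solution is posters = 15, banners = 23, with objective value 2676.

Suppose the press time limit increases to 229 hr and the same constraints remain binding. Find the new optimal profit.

Binding: press time and collating. Non-binding: paper (13 unused).
Slack constraints have shadow price 0 (complementary slackness).
From A_Bᵀ y = c: 6·y_press time + 5·y_collating = 68; 6·y_press time + 6·y_collating = 72.
This yields shadow prices y_press time = 8, y_collating = 4.
Δz = y_press time·Δb = 8 × (1) = 8, so new z* = 2676 + 8 = 2684.

2684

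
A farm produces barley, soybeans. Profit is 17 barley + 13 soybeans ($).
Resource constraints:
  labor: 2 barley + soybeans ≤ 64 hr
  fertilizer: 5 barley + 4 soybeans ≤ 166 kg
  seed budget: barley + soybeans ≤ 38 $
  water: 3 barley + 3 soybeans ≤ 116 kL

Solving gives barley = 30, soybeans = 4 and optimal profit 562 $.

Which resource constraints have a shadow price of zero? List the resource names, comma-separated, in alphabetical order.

labor: 64/64 (binding)
fertilizer: 166/166 (binding)
seed budget: 34/38 (slack 4)
water: 102/116 (slack 14)
By complementary slackness, a constraint with positive slack has shadow price 0 → seed budget, water.

seed budget, water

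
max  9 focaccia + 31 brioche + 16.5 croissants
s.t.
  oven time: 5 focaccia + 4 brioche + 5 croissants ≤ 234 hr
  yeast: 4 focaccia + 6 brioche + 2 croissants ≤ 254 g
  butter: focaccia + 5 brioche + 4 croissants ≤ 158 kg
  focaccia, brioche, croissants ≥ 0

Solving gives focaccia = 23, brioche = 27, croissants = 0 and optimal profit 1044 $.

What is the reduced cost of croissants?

-5.5

At the optimum: oven time uses 223 of 234 (slack = 11); yeast uses 254 of 254 (binding); butter uses 158 of 158 (binding).
Since oven time is not tight, its dual is 0.
From A_Bᵀ y = c: 4·y_yeast + 1·y_butter = 9; 6·y_yeast + 5·y_butter = 31.
Solving: y_yeast = 1, y_butter = 5.
Reduced cost of croissants: c₃ − yᵀa₃ = 16.5 − (1·2 + 5·4) = 16.5 − 22 = -5.5.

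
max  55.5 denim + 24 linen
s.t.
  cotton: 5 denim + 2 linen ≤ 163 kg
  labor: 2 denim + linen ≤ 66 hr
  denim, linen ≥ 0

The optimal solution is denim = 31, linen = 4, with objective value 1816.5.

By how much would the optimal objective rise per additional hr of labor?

Check each constraint at x*: cotton 163/163 (tight); labor 66/66 (tight).
Dual feasibility on the basic columns requires 5·y_cotton + 2·y_labor = 55.5, 2·y_cotton + 1·y_labor = 24.
This yields shadow prices y_cotton = 7.5, y_labor = 9.
Shadow price of labor = 9.

9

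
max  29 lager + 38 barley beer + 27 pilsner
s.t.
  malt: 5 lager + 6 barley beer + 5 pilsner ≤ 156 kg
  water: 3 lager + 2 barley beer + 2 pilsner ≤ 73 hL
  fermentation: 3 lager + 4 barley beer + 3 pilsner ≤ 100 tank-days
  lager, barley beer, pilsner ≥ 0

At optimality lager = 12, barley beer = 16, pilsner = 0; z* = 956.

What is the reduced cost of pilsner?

-2

At the optimum: malt uses 156 of 156 (binding); water uses 68 of 73 (slack = 5); fermentation uses 100 of 100 (binding).
Since water is not tight, its dual is 0.
From A_Bᵀ y = c: 5·y_malt + 3·y_fermentation = 29; 6·y_malt + 4·y_fermentation = 38.
→ y_malt = 1 and y_fermentation = 8.
Reduced cost of pilsner: c₃ − yᵀa₃ = 27 − (1·5 + 8·3) = 27 − 29 = -2.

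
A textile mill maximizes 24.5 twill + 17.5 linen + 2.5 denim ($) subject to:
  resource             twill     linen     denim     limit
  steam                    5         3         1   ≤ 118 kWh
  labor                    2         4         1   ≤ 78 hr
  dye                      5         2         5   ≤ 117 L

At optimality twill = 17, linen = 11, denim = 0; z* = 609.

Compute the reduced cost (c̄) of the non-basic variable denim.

Check each constraint at x*: steam 118/118 (tight); labor 78/78 (tight); dye 107/117 (slack 10).
Slack constraints have shadow price 0 (complementary slackness).
From A_Bᵀ y = c: 5·y_steam + 2·y_labor = 24.5; 3·y_steam + 4·y_labor = 17.5.
This yields shadow prices y_steam = 4.5, y_labor = 1.
Reduced cost of denim: c₃ − yᵀa₃ = 2.5 − (4.5·1 + 1·1) = 2.5 − 5.5 = -3.

-3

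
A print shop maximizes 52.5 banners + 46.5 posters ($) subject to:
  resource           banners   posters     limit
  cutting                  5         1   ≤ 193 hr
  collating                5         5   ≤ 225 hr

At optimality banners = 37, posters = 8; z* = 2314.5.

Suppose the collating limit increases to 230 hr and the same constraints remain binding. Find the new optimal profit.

At the optimum: cutting uses 193 of 193 (binding); collating uses 225 of 225 (binding).
The binding rows give the dual system: 5·y_cutting + 5·y_collating = 52.5 and 1·y_cutting + 5·y_collating = 46.5.
This yields shadow prices y_cutting = 1.5, y_collating = 9.
Δz = y_collating·Δb = 9 × (5) = 45, so new z* = 2314.5 + 45 = 2359.5.

2359.5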